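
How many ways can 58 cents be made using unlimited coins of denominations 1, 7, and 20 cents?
Coefficient of x^58 in 1/(1-x^1) · 1/(1-x^7) · 1/(1-x^20). Case on j = number of 20-cent coins (j = 0..2); remainder r = 58 - 20j is made from {1,7} in ⌊r/7⌋+1 ways. r = 58, 38, 18 → 9 + 6 + 3 = 18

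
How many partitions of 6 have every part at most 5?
Let r_j(i) = number of partitions of i into parts ≤ j, for i = 0..6. r_1(i) = 1 for all i; r_j(i) = r_{j-1}(i) + r_j(i-j). Rows j = 2..5: ≤2: 1 1 2 2 3 3 4; ≤3: 1 1 2 3 4 5 7; ≤4: 1 1 2 3 5 6 9; ≤5: 1 1 2 3 5 7 10. r_5(6) = 10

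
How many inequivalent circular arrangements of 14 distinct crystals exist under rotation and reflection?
(14-1)!/2 = 6227020800/2 = 3113510400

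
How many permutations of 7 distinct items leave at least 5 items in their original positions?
Exactly j fixed points: C(7,j)·!(7-j); sum over j ≥ 5 (derangement numbers via !m = (m-1)·(!(m-1) + !(m-2)): !0..!2 = 1, 0, 1). Σ_{j=5}^{7} C(7,j)·!(7-j) = C(7,5)·!2 + C(7,6)·!1 + C(7,7)·!0 = 21·1 + 7·0 + 1·1 = 22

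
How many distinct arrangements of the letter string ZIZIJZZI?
8! / (1! × 4! × 3!) = 280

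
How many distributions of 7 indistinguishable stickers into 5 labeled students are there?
C(7+5-1, 5-1) = C(11, 4) = 330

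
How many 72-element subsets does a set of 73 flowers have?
C(73,72) = 73!/(72!×1!) = 73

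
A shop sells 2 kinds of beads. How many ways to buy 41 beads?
C(41+2-1, 2-1) = C(42, 1) = 42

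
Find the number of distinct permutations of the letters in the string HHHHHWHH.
8! / (1! × 7!) = 8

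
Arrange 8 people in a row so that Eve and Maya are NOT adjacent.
Total - adjacent = 8! - (8-1)!×2 = 40320 - 10080 = 30240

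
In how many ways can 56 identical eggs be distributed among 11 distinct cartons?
C(56+11-1, 11-1) = C(66, 10) = 210980549208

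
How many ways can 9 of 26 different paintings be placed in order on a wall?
P(26,9) = 26!/(26-9)! = 1133836704000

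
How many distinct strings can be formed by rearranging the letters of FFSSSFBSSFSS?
12! / (1! × 4! × 7!) = 3960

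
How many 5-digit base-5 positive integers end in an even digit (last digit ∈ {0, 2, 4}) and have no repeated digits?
Last∈{0,2,4}. Last=0: 24. Last nonzero: 2×3×P(3,3) = 36. Total = 60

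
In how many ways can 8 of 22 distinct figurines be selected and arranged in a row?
P(22,8) = 22!/(22-8)! = 12893126400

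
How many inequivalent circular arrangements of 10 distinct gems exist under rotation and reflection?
(10-1)!/2 = 362880/2 = 181440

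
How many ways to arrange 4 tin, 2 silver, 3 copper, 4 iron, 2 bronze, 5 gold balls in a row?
20! / (4! × 2! × 3! × 4! × 2! × 5!) = 1466593128000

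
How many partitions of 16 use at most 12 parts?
By conjugation, equals partitions of 16 into parts ≤ 12. Let r_j(i) = number of partitions of i into parts ≤ j, for i = 0..16. r_1(i) = 1 for all i; r_j(i) = r_{j-1}(i) + r_j(i-j). Rows j = 2..12: ≤2: 1 1 2 2 3 3 4 4 5 5 6 6 7 7 8 8 9; ≤3: 1 1 2 3 4 5 7 8 10 12 14 16 19 21 24 27 30; ≤4: 1 1 2 3 5 6 9 11 15 18 23 27 34 39 47 54 64; ≤5: 1 1 2 3 5 7 10 13 18 23 30 37 47 57 70 84 101; ≤6: 1 1 2 3 5 7 11 14 20 26 35 44 58 71 90 110 136; ≤7: 1 1 2 3 5 7 11 15 21 28 38 49 65 82 105 131 164; ≤8: 1 1 2 3 5 7 11 15 22 29 40 52 70 89 116 146 186; ≤9: 1 1 2 3 5 7 11 15 22 30 41 54 73 94 123 157 201; ≤10: 1 1 2 3 5 7 11 15 22 30 42 55 75 97 128 164 212; ≤11: 1 1 2 3 5 7 11 15 22 30 42 56 76 99 131 169 219; ≤12: 1 1 2 3 5 7 11 15 22 30 42 56 77 100 133 172 224. r_12(16) = 224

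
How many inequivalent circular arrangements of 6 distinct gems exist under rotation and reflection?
(6-1)!/2 = 120/2 = 60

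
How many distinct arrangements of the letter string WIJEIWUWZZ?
10! / (3! × 2! × 1! × 2! × 1! × 1!) = 151200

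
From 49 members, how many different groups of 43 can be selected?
C(49,43) = 49!/(43!×6!) = 13983816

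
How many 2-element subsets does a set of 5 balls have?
C(5,2) = 5!/(2!×3!) = 10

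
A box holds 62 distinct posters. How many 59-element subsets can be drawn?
C(62,59) = 62!/(59!×3!) = 37820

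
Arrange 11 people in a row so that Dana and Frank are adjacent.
Treat as block: (11-1)! × 2! = 3628800 × 2 = 7257600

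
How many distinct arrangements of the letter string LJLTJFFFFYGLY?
13! / (2! × 1! × 2! × 3! × 1! × 4!) = 10810800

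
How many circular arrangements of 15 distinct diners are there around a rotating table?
Circular: fix one position, arrange the rest. (15-1)! = 87178291200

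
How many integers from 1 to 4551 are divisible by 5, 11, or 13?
⌊4551/5⌋+⌊4551/11⌋+⌊4551/13⌋ - ⌊4551/55⌋-⌊4551/65⌋-⌊4551/143⌋ + ⌊4551/715⌋ = 910+413+350 - 82-70-31 + 6 = 1496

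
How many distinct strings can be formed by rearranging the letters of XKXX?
4! / (1! × 3!) = 4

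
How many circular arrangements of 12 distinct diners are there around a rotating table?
Circular: fix one position, arrange the rest. (12-1)! = 39916800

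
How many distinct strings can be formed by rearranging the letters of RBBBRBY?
7! / (2! × 1! × 4!) = 105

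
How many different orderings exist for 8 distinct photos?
8! = 40320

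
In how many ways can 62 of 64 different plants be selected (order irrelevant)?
C(64,62) = 64!/(62!×2!) = 2016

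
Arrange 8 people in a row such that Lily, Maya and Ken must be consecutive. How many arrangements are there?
Treat the 3 as one block: (8-3+1)! × 3! = 720 × 6 = 4320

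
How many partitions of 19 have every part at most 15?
Let r_j(i) = number of partitions of i into parts ≤ j, for i = 0..19. r_1(i) = 1 for all i; r_j(i) = r_{j-1}(i) + r_j(i-j). Rows j = 2..15: ≤2: 1 1 2 2 3 3 4 4 5 5 6 6 7 7 8 8 9 9 10 10; ≤3: 1 1 2 3 4 5 7 8 10 12 14 16 19 21 24 27 30 33 37 40; ≤4: 1 1 2 3 5 6 9 11 15 18 23 27 34 39 47 54 64 72 84 94; ≤5: 1 1 2 3 5 7 10 13 18 23 30 37 47 57 70 84 101 119 141 164; ≤6: 1 1 2 3 5 7 11 14 20 26 35 44 58 71 90 110 136 163 199 235; ≤7: 1 1 2 3 5 7 11 15 21 28 38 49 65 82 105 131 164 201 248 300; ≤8: 1 1 2 3 5 7 11 15 22 29 40 52 70 89 116 146 186 230 288 352; ≤9: 1 1 2 3 5 7 11 15 22 30 41 54 73 94 123 157 201 252 318 393; ≤10: 1 1 2 3 5 7 11 15 22 30 42 55 75 97 128 164 212 267 340 423; ≤11: 1 1 2 3 5 7 11 15 22 30 42 56 76 99 131 169 219 278 355 445; ≤12: 1 1 2 3 5 7 11 15 22 30 42 56 77 100 133 172 224 285 366 460; ≤13: 1 1 2 3 5 7 11 15 22 30 42 56 77 101 134 174 227 290 373 471; ≤14: 1 1 2 3 5 7 11 15 22 30 42 56 77 101 135 175 229 293 378 478; ≤15: 1 1 2 3 5 7 11 15 22 30 42 56 77 101 135 176 230 295 381 483. r_15(19) = 483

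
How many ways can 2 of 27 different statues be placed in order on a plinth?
P(27,2) = 27!/(27-2)! = 702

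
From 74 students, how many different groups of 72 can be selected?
C(74,72) = 74!/(72!×2!) = 2701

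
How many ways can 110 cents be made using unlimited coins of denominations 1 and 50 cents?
Coefficient of x^110 in 1/(1-x^1) · 1/(1-x^50). Use j coins of 50 for j = 0..⌊110/50⌋ = 2, the rest in 1s: 2 + 1 = 3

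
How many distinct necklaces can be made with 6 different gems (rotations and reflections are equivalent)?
(6-1)!/2 = 120/2 = 60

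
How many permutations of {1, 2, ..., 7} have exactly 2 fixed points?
Choose the 2 fixed points C(7,2) = 21, derange the rest: !5 = Σ_{j=0}^{5} (-1)^j·5!/j! = 120 - 120 + 60 - 20 + 5 - 1 = 44. Product = 21 × 44 = 924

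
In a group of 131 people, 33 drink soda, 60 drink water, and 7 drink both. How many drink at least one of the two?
|A∪B| = |A| + |B| - |A∩B| = 33 + 60 - 7 = 86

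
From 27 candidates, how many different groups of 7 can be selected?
C(27,7) = 27!/(7!×20!) = 888030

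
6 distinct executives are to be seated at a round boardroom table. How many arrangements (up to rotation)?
Circular: fix one position, arrange the rest. (6-1)! = 120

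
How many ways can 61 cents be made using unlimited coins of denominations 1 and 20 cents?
Coefficient of x^61 in 1/(1-x^1) · 1/(1-x^20). Use j coins of 20 for j = 0..⌊61/20⌋ = 3, the rest in 1s: 3 + 1 = 4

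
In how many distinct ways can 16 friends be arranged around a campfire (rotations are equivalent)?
Circular: fix one position, arrange the rest. (16-1)! = 1307674368000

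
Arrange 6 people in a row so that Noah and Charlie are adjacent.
Treat as block: (6-1)! × 2! = 120 × 2 = 240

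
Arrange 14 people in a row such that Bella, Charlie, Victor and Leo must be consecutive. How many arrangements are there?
Treat the 4 as one block: (14-4+1)! × 4! = 39916800 × 24 = 958003200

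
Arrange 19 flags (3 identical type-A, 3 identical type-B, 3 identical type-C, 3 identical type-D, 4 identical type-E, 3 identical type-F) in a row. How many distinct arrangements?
19! / (3! × 3! × 3! × 3! × 4! × 3!) = 651819168000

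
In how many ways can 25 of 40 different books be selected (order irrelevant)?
C(40,25) = 40!/(25!×15!) = 40225345056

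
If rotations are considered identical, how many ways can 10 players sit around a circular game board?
Circular: fix one position, arrange the rest. (10-1)! = 362880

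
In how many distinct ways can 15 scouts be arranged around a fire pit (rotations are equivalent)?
Circular: fix one position, arrange the rest. (15-1)! = 87178291200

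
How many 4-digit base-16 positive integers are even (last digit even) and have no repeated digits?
Last∈{0,2,4,6,8,10,12,14}. Last=0: 2730. Last nonzero: 7×14×P(14,2) = 17836. Total = 20566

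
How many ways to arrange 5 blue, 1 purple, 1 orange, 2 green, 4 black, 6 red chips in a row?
19! / (5! × 1! × 1! × 2! × 4! × 6!) = 29331862560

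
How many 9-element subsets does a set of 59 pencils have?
C(59,9) = 59!/(9!×50!) = 12565671261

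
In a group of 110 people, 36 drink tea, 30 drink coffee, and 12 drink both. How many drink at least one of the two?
|A∪B| = |A| + |B| - |A∩B| = 36 + 30 - 12 = 54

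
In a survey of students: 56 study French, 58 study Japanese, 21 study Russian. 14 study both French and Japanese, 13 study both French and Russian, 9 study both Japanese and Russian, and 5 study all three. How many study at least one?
|A∪B∪C| = 56+58+21-14-13-9+5 = 104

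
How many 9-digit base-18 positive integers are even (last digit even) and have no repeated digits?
Last∈{0,2,4,6,8,10,12,14,16}. Last=0: 980179200. Last nonzero: 8×16×P(16,7) = 7380172800. Total = 8360352000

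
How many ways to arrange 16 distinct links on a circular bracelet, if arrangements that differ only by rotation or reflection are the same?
(16-1)!/2 = 1307674368000/2 = 653837184000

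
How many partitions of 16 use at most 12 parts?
By conjugation, equals partitions of 16 into parts ≤ 12. Let r_j(i) = number of partitions of i into parts ≤ j, for i = 0..16. r_1(i) = 1 for all i; r_j(i) = r_{j-1}(i) + r_j(i-j). Rows j = 2..12: ≤2: 1 1 2 2 3 3 4 4 5 5 6 6 7 7 8 8 9; ≤3: 1 1 2 3 4 5 7 8 10 12 14 16 19 21 24 27 30; ≤4: 1 1 2 3 5 6 9 11 15 18 23 27 34 39 47 54 64; ≤5: 1 1 2 3 5 7 10 13 18 23 30 37 47 57 70 84 101; ≤6: 1 1 2 3 5 7 11 14 20 26 35 44 58 71 90 110 136; ≤7: 1 1 2 3 5 7 11 15 21 28 38 49 65 82 105 131 164; ≤8: 1 1 2 3 5 7 11 15 22 29 40 52 70 89 116 146 186; ≤9: 1 1 2 3 5 7 11 15 22 30 41 54 73 94 123 157 201; ≤10: 1 1 2 3 5 7 11 15 22 30 42 55 75 97 128 164 212; ≤11: 1 1 2 3 5 7 11 15 22 30 42 56 76 99 131 169 219; ≤12: 1 1 2 3 5 7 11 15 22 30 42 56 77 100 133 172 224. r_12(16) = 224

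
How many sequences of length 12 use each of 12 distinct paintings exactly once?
12! = 479001600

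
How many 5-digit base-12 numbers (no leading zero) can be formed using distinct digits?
First digit: 11 choices (nonzero). Then descending: 11 × 11 × 10 × 9 × 8 = 87120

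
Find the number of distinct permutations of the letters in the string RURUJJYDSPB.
11! / (2! × 1! × 2! × 1! × 2! × 1! × 1! × 1!) = 4989600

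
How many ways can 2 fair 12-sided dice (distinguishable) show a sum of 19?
Coefficient of x^19 in (x + x² + ... + x^12)^2. By inclusion-exclusion on dice exceeding 12: Σ_j (-1)^j C(2,j)·C(19-1-12j, 1) = C(2,0)·C(18,1) - C(2,1)·C(6,1) = 1·18 - 2·6 = 6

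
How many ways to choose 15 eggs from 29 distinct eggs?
C(29,15) = 29!/(15!×14!) = 77558760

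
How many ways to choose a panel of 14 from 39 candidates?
C(39,14) = 39!/(14!×25!) = 15084504396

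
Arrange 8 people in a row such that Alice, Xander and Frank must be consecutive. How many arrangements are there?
Treat the 3 as one block: (8-3+1)! × 3! = 720 × 6 = 4320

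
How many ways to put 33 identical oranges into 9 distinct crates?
C(33+9-1, 9-1) = C(41, 8) = 95548245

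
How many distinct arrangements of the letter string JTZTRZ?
6! / (2! × 2! × 1! × 1!) = 180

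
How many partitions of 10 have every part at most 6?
Let r_j(i) = number of partitions of i into parts ≤ j, for i = 0..10. r_1(i) = 1 for all i; r_j(i) = r_{j-1}(i) + r_j(i-j). Rows j = 2..6: ≤2: 1 1 2 2 3 3 4 4 5 5 6; ≤3: 1 1 2 3 4 5 7 8 10 12 14; ≤4: 1 1 2 3 5 6 9 11 15 18 23; ≤5: 1 1 2 3 5 7 10 13 18 23 30; ≤6: 1 1 2 3 5 7 11 14 20 26 35. r_6(10) = 35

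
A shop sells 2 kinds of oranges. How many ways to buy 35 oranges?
C(35+2-1, 2-1) = C(36, 1) = 36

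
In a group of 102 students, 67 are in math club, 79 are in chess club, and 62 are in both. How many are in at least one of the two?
|A∪B| = |A| + |B| - |A∩B| = 67 + 79 - 62 = 84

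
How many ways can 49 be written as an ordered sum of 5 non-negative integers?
C(49+5-1, 5-1) = C(53, 4) = 292825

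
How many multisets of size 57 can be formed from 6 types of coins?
C(57+6-1, 6-1) = C(62, 5) = 6471002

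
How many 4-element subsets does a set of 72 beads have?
C(72,4) = 72!/(4!×68!) = 1028790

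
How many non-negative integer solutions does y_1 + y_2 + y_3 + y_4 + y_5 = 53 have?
C(53+5-1, 5-1) = C(57, 4) = 395010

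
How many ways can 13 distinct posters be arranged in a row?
13! = 6227020800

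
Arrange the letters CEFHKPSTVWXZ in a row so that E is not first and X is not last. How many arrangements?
By inclusion-exclusion: 12! - 2×(12-1)! + (12-2)! = 479001600 - 79833600 + 3628800 = 402796800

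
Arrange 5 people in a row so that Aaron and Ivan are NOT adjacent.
Total - adjacent = 5! - (5-1)!×2 = 120 - 48 = 72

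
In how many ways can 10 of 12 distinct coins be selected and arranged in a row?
P(12,10) = 12!/(12-10)! = 239500800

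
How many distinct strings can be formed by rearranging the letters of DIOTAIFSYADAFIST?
16! / (2! × 3! × 3! × 2! × 2! × 2! × 1! × 1!) = 36324288000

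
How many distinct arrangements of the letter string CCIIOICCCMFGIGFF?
16! / (5! × 3! × 1! × 4! × 1! × 2!) = 605404800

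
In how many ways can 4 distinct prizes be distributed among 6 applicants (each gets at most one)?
P(6,4) = 6!/(6-4)! = 360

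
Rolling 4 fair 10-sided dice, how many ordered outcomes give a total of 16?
Coefficient of x^16 in (x + x² + ... + x^10)^4. By inclusion-exclusion on dice exceeding 10: Σ_j (-1)^j C(4,j)·C(16-1-10j, 3) = C(4,0)·C(15,3) - C(4,1)·C(5,3) = 1·455 - 4·10 = 415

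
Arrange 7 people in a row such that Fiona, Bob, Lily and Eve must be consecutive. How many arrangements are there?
Treat the 4 as one block: (7-4+1)! × 4! = 24 × 24 = 576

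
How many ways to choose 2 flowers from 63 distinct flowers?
C(63,2) = 63!/(2!×61!) = 1953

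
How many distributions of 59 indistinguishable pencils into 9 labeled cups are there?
C(59+9-1, 9-1) = C(67, 8) = 6522361560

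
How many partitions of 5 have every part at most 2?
Let r_j(i) = number of partitions of i into parts ≤ j, for i = 0..5. r_1(i) = 1 for all i; r_j(i) = r_{j-1}(i) + r_j(i-j). Rows j = 2..2: ≤2: 1 1 2 2 3 3. r_2(5) = 3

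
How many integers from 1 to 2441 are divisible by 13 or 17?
⌊2441/13⌋ + ⌊2441/17⌋ - ⌊2441/221⌋ = 187 + 143 - 11 = 319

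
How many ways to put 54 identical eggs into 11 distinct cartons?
C(54+11-1, 11-1) = C(64, 10) = 151473214816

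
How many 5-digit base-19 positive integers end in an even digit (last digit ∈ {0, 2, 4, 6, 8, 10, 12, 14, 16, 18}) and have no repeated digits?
Last∈{0,2,4,6,8,10,12,14,16,18}. Last=0: 73440. Last nonzero: 9×17×P(17,3) = 624240. Total = 697680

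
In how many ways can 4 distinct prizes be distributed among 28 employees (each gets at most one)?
P(28,4) = 28!/(28-4)! = 491400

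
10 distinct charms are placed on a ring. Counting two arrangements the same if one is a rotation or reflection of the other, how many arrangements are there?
(10-1)!/2 = 362880/2 = 181440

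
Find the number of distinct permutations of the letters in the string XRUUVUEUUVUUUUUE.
16! / (2! × 2! × 10! × 1! × 1!) = 1441440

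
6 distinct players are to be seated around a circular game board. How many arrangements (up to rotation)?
Circular: fix one position, arrange the rest. (6-1)! = 120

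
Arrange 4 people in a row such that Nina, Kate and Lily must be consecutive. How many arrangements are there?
Treat the 3 as one block: (4-3+1)! × 3! = 2 × 6 = 12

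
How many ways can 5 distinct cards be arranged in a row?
5! = 120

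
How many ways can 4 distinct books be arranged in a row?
4! = 24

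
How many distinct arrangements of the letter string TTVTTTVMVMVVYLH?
15! / (2! × 5! × 1! × 1! × 5! × 1!) = 45405360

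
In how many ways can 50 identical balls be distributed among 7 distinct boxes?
C(50+7-1, 7-1) = C(56, 6) = 32468436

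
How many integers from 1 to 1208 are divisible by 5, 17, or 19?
⌊1208/5⌋+⌊1208/17⌋+⌊1208/19⌋ - ⌊1208/85⌋-⌊1208/95⌋-⌊1208/323⌋ + ⌊1208/1615⌋ = 241+71+63 - 14-12-3 + 0 = 346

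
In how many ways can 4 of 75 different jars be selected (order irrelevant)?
C(75,4) = 75!/(4!×71!) = 1215450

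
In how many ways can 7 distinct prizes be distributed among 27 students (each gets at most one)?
P(27,7) = 27!/(27-7)! = 4475671200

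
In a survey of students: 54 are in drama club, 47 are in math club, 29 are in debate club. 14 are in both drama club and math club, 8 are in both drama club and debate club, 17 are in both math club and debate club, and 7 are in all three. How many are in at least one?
|A∪B∪C| = 54+47+29-14-8-17+7 = 98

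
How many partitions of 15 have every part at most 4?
Let r_j(i) = number of partitions of i into parts ≤ j, for i = 0..15. r_1(i) = 1 for all i; r_j(i) = r_{j-1}(i) + r_j(i-j). Rows j = 2..4: ≤2: 1 1 2 2 3 3 4 4 5 5 6 6 7 7 8 8; ≤3: 1 1 2 3 4 5 7 8 10 12 14 16 19 21 24 27; ≤4: 1 1 2 3 5 6 9 11 15 18 23 27 34 39 47 54. r_4(15) = 54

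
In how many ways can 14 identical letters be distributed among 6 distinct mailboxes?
C(14+6-1, 6-1) = C(19, 5) = 11628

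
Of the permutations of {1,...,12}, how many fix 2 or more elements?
Exactly j fixed points: C(12,j)·!(12-j); sum over j ≥ 2 (derangement numbers via !m = (m-1)·(!(m-1) + !(m-2)): !0..!10 = 1, 0, 1, 2, 9, 44, 265, 1854, 14833, 133496, 1334961). Σ_{j=2}^{12} C(12,j)·!(12-j) = C(12,2)·!10 + C(12,3)·!9 + C(12,4)·!8 + C(12,5)·!7 + C(12,6)·!6 + C(12,7)·!5 + C(12,8)·!4 + C(12,9)·!3 + C(12,10)·!2 + C(12,11)·!1 + C(12,12)·!0 = 66·1334961 + 220·133496 + 495·14833 + 792·1854 + 924·265 + 792·44 + 495·9 + 220·2 + 66·1 + 12·0 + 1·1 = 126571919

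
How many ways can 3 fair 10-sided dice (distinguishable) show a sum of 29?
Coefficient of x^29 in (x + x² + ... + x^10)^3. By inclusion-exclusion on dice exceeding 10: Σ_j (-1)^j C(3,j)·C(29-1-10j, 2) = C(3,0)·C(28,2) - C(3,1)·C(18,2) + C(3,2)·C(8,2) = 1·378 - 3·153 + 3·28 = 3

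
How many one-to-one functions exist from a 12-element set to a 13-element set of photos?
P(13,12) = 13!/(13-12)! = 6227020800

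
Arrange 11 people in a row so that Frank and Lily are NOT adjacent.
Total - adjacent = 11! - (11-1)!×2 = 39916800 - 7257600 = 32659200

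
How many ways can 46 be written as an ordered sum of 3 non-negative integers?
C(46+3-1, 3-1) = C(48, 2) = 1128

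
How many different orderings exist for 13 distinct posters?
13! = 6227020800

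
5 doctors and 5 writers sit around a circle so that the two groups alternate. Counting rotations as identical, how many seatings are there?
Fix one of the doctors: (5-1)! ways for the remaining doctors, × 5! ways for the writers = 24 × 120 = 2880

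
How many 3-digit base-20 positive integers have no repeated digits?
First digit: 19 choices (nonzero). Then descending: 19 × 19 × 18 = 6498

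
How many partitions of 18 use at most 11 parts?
By conjugation, equals partitions of 18 into parts ≤ 11. Let r_j(i) = number of partitions of i into parts ≤ j, for i = 0..18. r_1(i) = 1 for all i; r_j(i) = r_{j-1}(i) + r_j(i-j). Rows j = 2..11: ≤2: 1 1 2 2 3 3 4 4 5 5 6 6 7 7 8 8 9 9 10; ≤3: 1 1 2 3 4 5 7 8 10 12 14 16 19 21 24 27 30 33 37; ≤4: 1 1 2 3 5 6 9 11 15 18 23 27 34 39 47 54 64 72 84; ≤5: 1 1 2 3 5 7 10 13 18 23 30 37 47 57 70 84 101 119 141; ≤6: 1 1 2 3 5 7 11 14 20 26 35 44 58 71 90 110 136 163 199; ≤7: 1 1 2 3 5 7 11 15 21 28 38 49 65 82 105 131 164 201 248; ≤8: 1 1 2 3 5 7 11 15 22 29 40 52 70 89 116 146 186 230 288; ≤9: 1 1 2 3 5 7 11 15 22 30 41 54 73 94 123 157 201 252 318; ≤10: 1 1 2 3 5 7 11 15 22 30 42 55 75 97 128 164 212 267 340; ≤11: 1 1 2 3 5 7 11 15 22 30 42 56 76 99 131 169 219 278 355. r_11(18) = 355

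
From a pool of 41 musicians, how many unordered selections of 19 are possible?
C(41,19) = 41!/(19!×22!) = 244662670200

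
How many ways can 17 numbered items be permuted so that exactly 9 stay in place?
Choose the 9 fixed points C(17,9) = 24310, derange the rest: !8 = Σ_{j=0}^{8} (-1)^j·8!/j! = 40320 - 40320 + 20160 - 6720 + 1680 - 336 + 56 - 8 + 1 = 14833. Product = 24310 × 14833 = 360590230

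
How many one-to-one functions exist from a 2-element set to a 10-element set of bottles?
P(10,2) = 10!/(10-2)! = 90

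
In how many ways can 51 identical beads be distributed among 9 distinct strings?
C(51+9-1, 9-1) = C(59, 8) = 2217471399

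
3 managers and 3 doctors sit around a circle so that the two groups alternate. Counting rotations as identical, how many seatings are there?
Fix one of the managers: (3-1)! ways for the remaining managers, × 3! ways for the doctors = 2 × 6 = 12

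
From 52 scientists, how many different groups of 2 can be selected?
C(52,2) = 52!/(2!×50!) = 1326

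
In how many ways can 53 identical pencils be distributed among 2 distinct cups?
C(53+2-1, 2-1) = C(54, 1) = 54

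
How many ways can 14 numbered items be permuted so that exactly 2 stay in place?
Choose the 2 fixed points C(14,2) = 91, derange the rest: !12 = Σ_{j=0}^{12} (-1)^j·12!/j! = 479001600 - 479001600 + 239500800 - 79833600 + 19958400 - 3991680 + 665280 - 95040 + 11880 - 1320 + 132 - 12 + 1 = 176214841. Product = 91 × 176214841 = 16035550531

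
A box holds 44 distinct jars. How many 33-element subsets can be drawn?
C(44,33) = 44!/(33!×11!) = 7669339132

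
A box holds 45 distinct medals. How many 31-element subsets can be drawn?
C(45,31) = 45!/(31!×14!) = 166871334960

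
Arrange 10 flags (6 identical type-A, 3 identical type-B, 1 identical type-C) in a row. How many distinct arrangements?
10! / (6! × 3! × 1!) = 840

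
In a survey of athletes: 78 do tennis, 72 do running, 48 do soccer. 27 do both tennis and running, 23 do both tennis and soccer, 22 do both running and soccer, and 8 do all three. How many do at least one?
|A∪B∪C| = 78+72+48-27-23-22+8 = 134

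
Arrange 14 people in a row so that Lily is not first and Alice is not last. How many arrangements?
By inclusion-exclusion: 14! - 2×(14-1)! + (14-2)! = 87178291200 - 12454041600 + 479001600 = 75203251200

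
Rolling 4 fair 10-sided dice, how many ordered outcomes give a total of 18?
Coefficient of x^18 in (x + x² + ... + x^10)^4. By inclusion-exclusion on dice exceeding 10: Σ_j (-1)^j C(4,j)·C(18-1-10j, 3) = C(4,0)·C(17,3) - C(4,1)·C(7,3) = 1·680 - 4·35 = 540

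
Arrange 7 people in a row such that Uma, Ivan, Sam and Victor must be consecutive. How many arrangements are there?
Treat the 4 as one block: (7-4+1)! × 4! = 24 × 24 = 576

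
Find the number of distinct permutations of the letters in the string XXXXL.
5! / (1! × 4!) = 5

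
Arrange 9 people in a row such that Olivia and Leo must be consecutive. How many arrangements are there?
Treat the 2 as one block: (9-2+1)! × 2! = 40320 × 2 = 80640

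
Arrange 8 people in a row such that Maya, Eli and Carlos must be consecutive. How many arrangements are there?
Treat the 3 as one block: (8-3+1)! × 3! = 720 × 6 = 4320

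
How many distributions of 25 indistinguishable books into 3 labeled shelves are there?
C(25+3-1, 3-1) = C(27, 2) = 351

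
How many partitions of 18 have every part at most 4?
Let r_j(i) = number of partitions of i into parts ≤ j, for i = 0..18. r_1(i) = 1 for all i; r_j(i) = r_{j-1}(i) + r_j(i-j). Rows j = 2..4: ≤2: 1 1 2 2 3 3 4 4 5 5 6 6 7 7 8 8 9 9 10; ≤3: 1 1 2 3 4 5 7 8 10 12 14 16 19 21 24 27 30 33 37; ≤4: 1 1 2 3 5 6 9 11 15 18 23 27 34 39 47 54 64 72 84. r_4(18) = 84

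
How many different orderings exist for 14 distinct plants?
14! = 87178291200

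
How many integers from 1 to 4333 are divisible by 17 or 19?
⌊4333/17⌋ + ⌊4333/19⌋ - ⌊4333/323⌋ = 254 + 228 - 13 = 469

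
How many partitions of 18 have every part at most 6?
Let r_j(i) = number of partitions of i into parts ≤ j, for i = 0..18. r_1(i) = 1 for all i; r_j(i) = r_{j-1}(i) + r_j(i-j). Rows j = 2..6: ≤2: 1 1 2 2 3 3 4 4 5 5 6 6 7 7 8 8 9 9 10; ≤3: 1 1 2 3 4 5 7 8 10 12 14 16 19 21 24 27 30 33 37; ≤4: 1 1 2 3 5 6 9 11 15 18 23 27 34 39 47 54 64 72 84; ≤5: 1 1 2 3 5 7 10 13 18 23 30 37 47 57 70 84 101 119 141; ≤6: 1 1 2 3 5 7 11 14 20 26 35 44 58 71 90 110 136 163 199. r_6(18) = 199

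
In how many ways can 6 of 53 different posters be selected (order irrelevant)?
C(53,6) = 53!/(6!×47!) = 22957480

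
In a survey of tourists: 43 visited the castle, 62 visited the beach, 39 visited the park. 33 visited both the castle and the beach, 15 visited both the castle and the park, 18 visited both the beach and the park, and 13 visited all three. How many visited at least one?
|A∪B∪C| = 43+62+39-33-15-18+13 = 91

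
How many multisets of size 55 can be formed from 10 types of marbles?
C(55+10-1, 10-1) = C(64, 9) = 27540584512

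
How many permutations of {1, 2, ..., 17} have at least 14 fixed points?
Exactly j fixed points: C(17,j)·!(17-j); sum over j ≥ 14 (derangement numbers via !m = (m-1)·(!(m-1) + !(m-2)): !0..!3 = 1, 0, 1, 2). Σ_{j=14}^{17} C(17,j)·!(17-j) = C(17,14)·!3 + C(17,15)·!2 + C(17,16)·!1 + C(17,17)·!0 = 680·2 + 136·1 + 17·0 + 1·1 = 1497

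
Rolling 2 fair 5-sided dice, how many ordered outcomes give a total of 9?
Coefficient of x^9 in (x + x² + ... + x^5)^2. By inclusion-exclusion on dice exceeding 5: Σ_j (-1)^j C(2,j)·C(9-1-5j, 1) = C(2,0)·C(8,1) - C(2,1)·C(3,1) = 1·8 - 2·3 = 2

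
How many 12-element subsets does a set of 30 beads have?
C(30,12) = 30!/(12!×18!) = 86493225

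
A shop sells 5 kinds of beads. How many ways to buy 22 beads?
C(22+5-1, 5-1) = C(26, 4) = 14950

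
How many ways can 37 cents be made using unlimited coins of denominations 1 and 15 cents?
Coefficient of x^37 in 1/(1-x^1) · 1/(1-x^15). Use j coins of 15 for j = 0..⌊37/15⌋ = 2, the rest in 1s: 2 + 1 = 3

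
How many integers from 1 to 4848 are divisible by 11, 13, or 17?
⌊4848/11⌋+⌊4848/13⌋+⌊4848/17⌋ - ⌊4848/143⌋-⌊4848/187⌋-⌊4848/221⌋ + ⌊4848/2431⌋ = 440+372+285 - 33-25-21 + 1 = 1019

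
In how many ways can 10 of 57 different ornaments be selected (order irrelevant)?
C(57,10) = 57!/(10!×47!) = 43183019880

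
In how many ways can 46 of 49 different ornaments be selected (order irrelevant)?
C(49,46) = 49!/(46!×3!) = 18424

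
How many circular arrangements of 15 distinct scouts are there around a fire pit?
Circular: fix one position, arrange the rest. (15-1)! = 87178291200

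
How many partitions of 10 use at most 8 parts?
By conjugation, equals partitions of 10 into parts ≤ 8. Let r_j(i) = number of partitions of i into parts ≤ j, for i = 0..10. r_1(i) = 1 for all i; r_j(i) = r_{j-1}(i) + r_j(i-j). Rows j = 2..8: ≤2: 1 1 2 2 3 3 4 4 5 5 6; ≤3: 1 1 2 3 4 5 7 8 10 12 14; ≤4: 1 1 2 3 5 6 9 11 15 18 23; ≤5: 1 1 2 3 5 7 10 13 18 23 30; ≤6: 1 1 2 3 5 7 11 14 20 26 35; ≤7: 1 1 2 3 5 7 11 15 21 28 38; ≤8: 1 1 2 3 5 7 11 15 22 29 40. r_8(10) = 40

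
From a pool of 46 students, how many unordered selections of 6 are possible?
C(46,6) = 46!/(6!×40!) = 9366819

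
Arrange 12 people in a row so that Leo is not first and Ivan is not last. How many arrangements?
By inclusion-exclusion: 12! - 2×(12-1)! + (12-2)! = 479001600 - 79833600 + 3628800 = 402796800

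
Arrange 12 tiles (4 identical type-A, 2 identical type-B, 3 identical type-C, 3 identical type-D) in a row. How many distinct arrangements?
12! / (4! × 2! × 3! × 3!) = 277200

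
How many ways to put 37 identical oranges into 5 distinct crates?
C(37+5-1, 5-1) = C(41, 4) = 101270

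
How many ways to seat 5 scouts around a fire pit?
Circular: fix one position, arrange the rest. (5-1)! = 24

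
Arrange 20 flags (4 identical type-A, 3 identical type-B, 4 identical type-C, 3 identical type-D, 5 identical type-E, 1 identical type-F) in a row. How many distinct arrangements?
20! / (4! × 3! × 4! × 3! × 5! × 1!) = 977728752000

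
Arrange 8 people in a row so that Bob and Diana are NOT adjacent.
Total - adjacent = 8! - (8-1)!×2 = 40320 - 10080 = 30240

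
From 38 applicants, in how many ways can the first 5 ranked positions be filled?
P(38,5) = 38!/(38-5)! = 60233040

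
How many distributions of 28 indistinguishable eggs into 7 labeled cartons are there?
C(28+7-1, 7-1) = C(34, 6) = 1344904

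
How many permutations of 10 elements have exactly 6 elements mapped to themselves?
Choose the 6 fixed points C(10,6) = 210, derange the rest: !4 = Σ_{j=0}^{4} (-1)^j·4!/j! = 24 - 24 + 12 - 4 + 1 = 9. Product = 210 × 9 = 1890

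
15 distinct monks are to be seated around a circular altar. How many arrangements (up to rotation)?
Circular: fix one position, arrange the rest. (15-1)! = 87178291200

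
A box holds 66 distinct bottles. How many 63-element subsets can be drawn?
C(66,63) = 66!/(63!×3!) = 45760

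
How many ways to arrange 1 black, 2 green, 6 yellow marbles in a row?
9! / (1! × 2! × 6!) = 252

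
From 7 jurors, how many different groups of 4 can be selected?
C(7,4) = 7!/(4!×3!) = 35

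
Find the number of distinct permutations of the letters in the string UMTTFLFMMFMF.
12! / (4! × 1! × 2! × 1! × 4!) = 415800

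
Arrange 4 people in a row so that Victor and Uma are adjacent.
Treat as block: (4-1)! × 2! = 6 × 2 = 12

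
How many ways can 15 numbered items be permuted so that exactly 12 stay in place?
Choose the 12 fixed points C(15,12) = 455, derange the rest: !3 = Σ_{j=0}^{3} (-1)^j·3!/j! = 6 - 6 + 3 - 1 = 2. Product = 455 × 2 = 910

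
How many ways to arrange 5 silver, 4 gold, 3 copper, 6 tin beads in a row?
18! / (5! × 4! × 3! × 6!) = 514594080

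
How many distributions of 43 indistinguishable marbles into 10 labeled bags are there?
C(43+10-1, 10-1) = C(52, 9) = 3679075400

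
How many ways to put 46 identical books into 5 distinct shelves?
C(46+5-1, 5-1) = C(50, 4) = 230300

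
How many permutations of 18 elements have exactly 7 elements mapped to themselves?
Choose the 7 fixed points C(18,7) = 31824, derange the rest: !11 = Σ_{j=0}^{11} (-1)^j·11!/j! = 39916800 - 39916800 + 19958400 - 6652800 + 1663200 - 332640 + 55440 - 7920 + 990 - 110 + 11 - 1 = 14684570. Product = 31824 × 14684570 = 467321755680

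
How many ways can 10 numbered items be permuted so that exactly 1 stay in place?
Choose the 1 fixed point C(10,1) = 10, derange the rest: !9 = Σ_{j=0}^{9} (-1)^j·9!/j! = 362880 - 362880 + 181440 - 60480 + 15120 - 3024 + 504 - 72 + 9 - 1 = 133496. Product = 10 × 133496 = 1334960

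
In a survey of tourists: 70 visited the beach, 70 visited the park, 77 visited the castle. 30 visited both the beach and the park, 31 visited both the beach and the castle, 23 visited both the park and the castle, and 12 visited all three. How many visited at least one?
|A∪B∪C| = 70+70+77-30-31-23+12 = 145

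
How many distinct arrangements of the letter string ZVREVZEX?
8! / (2! × 2! × 2! × 1! × 1!) = 5040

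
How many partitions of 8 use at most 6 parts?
By conjugation, equals partitions of 8 into parts ≤ 6. Let r_j(i) = number of partitions of i into parts ≤ j, for i = 0..8. r_1(i) = 1 for all i; r_j(i) = r_{j-1}(i) + r_j(i-j). Rows j = 2..6: ≤2: 1 1 2 2 3 3 4 4 5; ≤3: 1 1 2 3 4 5 7 8 10; ≤4: 1 1 2 3 5 6 9 11 15; ≤5: 1 1 2 3 5 7 10 13 18; ≤6: 1 1 2 3 5 7 11 14 20. r_6(8) = 20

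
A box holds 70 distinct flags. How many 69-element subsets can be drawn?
C(70,69) = 70!/(69!×1!) = 70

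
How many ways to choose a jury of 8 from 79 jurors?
C(79,8) = 79!/(8!×71!) = 26088783435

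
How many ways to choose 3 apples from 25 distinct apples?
C(25,3) = 25!/(3!×22!) = 2300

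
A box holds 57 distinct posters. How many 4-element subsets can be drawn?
C(57,4) = 57!/(4!×53!) = 395010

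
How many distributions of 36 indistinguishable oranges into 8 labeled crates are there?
C(36+8-1, 8-1) = C(43, 7) = 32224114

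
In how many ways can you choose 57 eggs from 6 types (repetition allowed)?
C(57+6-1, 6-1) = C(62, 5) = 6471002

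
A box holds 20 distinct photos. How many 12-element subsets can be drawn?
C(20,12) = 20!/(12!×8!) = 125970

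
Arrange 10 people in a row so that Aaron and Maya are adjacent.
Treat as block: (10-1)! × 2! = 362880 × 2 = 725760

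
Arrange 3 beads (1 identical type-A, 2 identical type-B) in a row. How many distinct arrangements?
3! / (1! × 2!) = 3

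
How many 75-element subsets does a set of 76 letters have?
C(76,75) = 76!/(75!×1!) = 76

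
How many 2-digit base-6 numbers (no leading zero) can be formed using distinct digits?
First digit: 5 choices (nonzero). Then descending: 5 × 5 = 25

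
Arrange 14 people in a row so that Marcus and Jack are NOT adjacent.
Total - adjacent = 14! - (14-1)!×2 = 87178291200 - 12454041600 = 74724249600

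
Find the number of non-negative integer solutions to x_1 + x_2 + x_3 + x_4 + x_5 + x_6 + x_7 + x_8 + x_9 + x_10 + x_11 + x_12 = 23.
C(23+12-1, 12-1) = C(34, 11) = 286097760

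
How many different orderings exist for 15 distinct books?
15! = 1307674368000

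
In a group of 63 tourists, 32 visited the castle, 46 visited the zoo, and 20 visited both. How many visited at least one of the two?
|A∪B| = |A| + |B| - |A∩B| = 32 + 46 - 20 = 58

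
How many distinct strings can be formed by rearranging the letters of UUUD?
4! / (1! × 3!) = 4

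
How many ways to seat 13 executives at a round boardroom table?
Circular: fix one position, arrange the rest. (13-1)! = 479001600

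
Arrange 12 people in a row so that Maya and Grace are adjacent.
Treat as block: (12-1)! × 2! = 39916800 × 2 = 79833600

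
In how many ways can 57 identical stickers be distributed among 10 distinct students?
C(57+10-1, 10-1) = C(66, 9) = 37014131440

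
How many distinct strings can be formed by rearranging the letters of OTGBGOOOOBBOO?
13! / (3! × 2! × 7! × 1!) = 102960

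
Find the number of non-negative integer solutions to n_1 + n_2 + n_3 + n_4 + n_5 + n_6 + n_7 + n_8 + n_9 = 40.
C(40+9-1, 9-1) = C(48, 8) = 377348994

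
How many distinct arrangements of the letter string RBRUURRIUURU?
12! / (1! × 5! × 5! × 1!) = 33264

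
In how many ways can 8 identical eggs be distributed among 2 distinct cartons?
C(8+2-1, 2-1) = C(9, 1) = 9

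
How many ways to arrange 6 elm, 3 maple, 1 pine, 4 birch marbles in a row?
14! / (6! × 3! × 1! × 4!) = 840840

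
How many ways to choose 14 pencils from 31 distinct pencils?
C(31,14) = 31!/(14!×17!) = 265182525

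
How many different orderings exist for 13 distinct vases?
13! = 6227020800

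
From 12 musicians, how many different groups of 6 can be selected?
C(12,6) = 12!/(6!×6!) = 924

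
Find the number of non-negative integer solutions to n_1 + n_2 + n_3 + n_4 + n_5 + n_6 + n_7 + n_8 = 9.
C(9+8-1, 8-1) = C(16, 7) = 11440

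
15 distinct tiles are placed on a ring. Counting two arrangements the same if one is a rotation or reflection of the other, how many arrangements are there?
(15-1)!/2 = 87178291200/2 = 43589145600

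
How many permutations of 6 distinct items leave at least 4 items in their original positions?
Exactly j fixed points: C(6,j)·!(6-j); sum over j ≥ 4 (derangement numbers via !m = (m-1)·(!(m-1) + !(m-2)): !0..!2 = 1, 0, 1). Σ_{j=4}^{6} C(6,j)·!(6-j) = C(6,4)·!2 + C(6,5)·!1 + C(6,6)·!0 = 15·1 + 6·0 + 1·1 = 16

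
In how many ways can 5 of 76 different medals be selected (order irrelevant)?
C(76,5) = 76!/(5!×71!) = 18474840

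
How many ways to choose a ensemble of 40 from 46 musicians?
C(46,40) = 46!/(40!×6!) = 9366819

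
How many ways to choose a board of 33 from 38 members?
C(38,33) = 38!/(33!×5!) = 501942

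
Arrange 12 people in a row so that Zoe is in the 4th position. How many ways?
Fix one position: (12-1)! = 39916800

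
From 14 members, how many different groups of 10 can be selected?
C(14,10) = 14!/(10!×4!) = 1001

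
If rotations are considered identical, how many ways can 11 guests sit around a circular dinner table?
Circular: fix one position, arrange the rest. (11-1)! = 3628800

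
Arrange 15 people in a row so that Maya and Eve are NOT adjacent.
Total - adjacent = 15! - (15-1)!×2 = 1307674368000 - 174356582400 = 1133317785600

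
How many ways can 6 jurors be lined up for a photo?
6! = 720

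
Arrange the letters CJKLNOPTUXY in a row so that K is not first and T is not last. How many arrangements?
By inclusion-exclusion: 11! - 2×(11-1)! + (11-2)! = 39916800 - 7257600 + 362880 = 33022080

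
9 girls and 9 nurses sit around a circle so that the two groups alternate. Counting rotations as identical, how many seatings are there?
Fix one of the girls: (9-1)! ways for the remaining girls, × 9! ways for the nurses = 40320 × 362880 = 14631321600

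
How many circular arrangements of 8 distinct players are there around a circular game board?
Circular: fix one position, arrange the rest. (8-1)! = 5040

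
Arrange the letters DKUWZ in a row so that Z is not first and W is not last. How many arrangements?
By inclusion-exclusion: 5! - 2×(5-1)! + (5-2)! = 120 - 48 + 6 = 78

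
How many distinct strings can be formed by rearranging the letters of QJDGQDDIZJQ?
11! / (1! × 3! × 3! × 1! × 2! × 1!) = 554400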